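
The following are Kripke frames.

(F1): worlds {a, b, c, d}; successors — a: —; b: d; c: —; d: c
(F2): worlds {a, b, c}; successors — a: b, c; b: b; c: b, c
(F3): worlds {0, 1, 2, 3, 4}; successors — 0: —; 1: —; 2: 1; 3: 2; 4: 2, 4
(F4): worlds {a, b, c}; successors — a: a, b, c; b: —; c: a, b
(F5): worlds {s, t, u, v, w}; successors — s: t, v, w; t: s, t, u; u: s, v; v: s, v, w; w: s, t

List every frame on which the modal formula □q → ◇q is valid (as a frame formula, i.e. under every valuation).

(F2), (F5)

This is the axiom for seriality; its first-order frame correspondent is ∀x ∃y Rxy.
(F1): fails — world a has no successor.
(F2): ✓.
(F3): fails — world 0 has no successor.
(F4): fails — world b has no successor.
(F5): ✓.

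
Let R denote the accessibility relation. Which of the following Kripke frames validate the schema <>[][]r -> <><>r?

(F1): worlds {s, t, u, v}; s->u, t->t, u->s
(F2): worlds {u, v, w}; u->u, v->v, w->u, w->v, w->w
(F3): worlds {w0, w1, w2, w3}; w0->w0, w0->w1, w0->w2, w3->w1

This is the axiom for a generalized confluence (Geach) condition; its first-order frame correspondent is forall x forall y (xRy -> exists w (y R^2 w & x R^2 w)).
(F1): fails — sRu but no w with uR²w and sR²w.
(F2): condition met.
(F3): fails — w0Rw1 but no w with w1R²w and w0R²w.
Valid on: (F2).

(F2)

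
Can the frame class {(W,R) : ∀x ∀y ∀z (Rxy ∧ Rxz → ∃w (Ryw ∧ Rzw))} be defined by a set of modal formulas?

Yes — defined by ◇□p → □◇p

Yes: it is convergence, defined by the .2 schema ◇□p → □◇p.
Suppose ◇□p→□◇p is valid. Take Rxy, Rxz and set V(p)={w : Ryw}. Then □p at y so ◇□p at x, so □◇p at x, so ◇p at z, giving w with Rzw and Ryw.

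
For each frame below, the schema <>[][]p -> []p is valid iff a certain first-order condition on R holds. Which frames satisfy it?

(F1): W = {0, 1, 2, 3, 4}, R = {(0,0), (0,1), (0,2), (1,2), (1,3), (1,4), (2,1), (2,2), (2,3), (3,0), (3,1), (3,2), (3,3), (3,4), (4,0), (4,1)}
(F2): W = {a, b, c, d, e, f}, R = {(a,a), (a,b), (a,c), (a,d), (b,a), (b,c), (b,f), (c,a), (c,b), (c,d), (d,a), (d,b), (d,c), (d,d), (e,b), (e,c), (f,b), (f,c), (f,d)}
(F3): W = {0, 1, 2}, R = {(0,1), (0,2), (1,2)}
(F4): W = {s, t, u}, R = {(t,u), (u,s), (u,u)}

This is the axiom for a generalized confluence (Geach) condition; its first-order frame correspondent is forall x forall y forall z ((xRy & xRz) -> exists w (y R^2 w & z = w)).
(F1): holds.
(F2): holds.
(F3): fails — 0R1, 0R1 but no w with 1R²w and 1=w.
(F4): fails — uRs, uRs but no w with sR²w and s=w.

(F1), (F2)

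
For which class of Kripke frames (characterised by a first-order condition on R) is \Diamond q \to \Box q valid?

partial functionality: \forall x \forall y \forall z (Rxy \wedge Rxz \to y = z)

This is the CD axiom.
It corresponds to partial functionality: \forall x \forall y \forall z (Rxy \wedge Rxz \to y = z).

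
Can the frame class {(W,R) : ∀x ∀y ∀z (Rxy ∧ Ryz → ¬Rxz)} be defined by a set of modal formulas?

Modal frame validity is preserved under surjective bounded morphisms.
The 3-cycle (worlds s,t,u with s→t→u→s) is intransitive. Mapping every world to a single reflexive point • is a surjective bounded morphism; the reflexive point is not intransitive (R••∧R•• but R••).
Hence intransitivity is not modally definable.

No — not modally definable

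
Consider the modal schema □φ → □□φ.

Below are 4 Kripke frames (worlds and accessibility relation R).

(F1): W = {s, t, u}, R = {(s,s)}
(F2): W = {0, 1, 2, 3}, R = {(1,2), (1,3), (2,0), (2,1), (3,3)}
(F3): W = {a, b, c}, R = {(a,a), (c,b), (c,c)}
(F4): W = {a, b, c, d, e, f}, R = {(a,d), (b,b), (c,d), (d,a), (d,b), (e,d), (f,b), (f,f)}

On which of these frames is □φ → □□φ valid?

The schema corresponds to transitivity: ∀x ∀y ∀z (Rxy ∧ Ryz → Rxz).
(F1): condition met.
(F2): fails — R12 and R20 but not R10.
(F3): condition met.
(F4): fails — Rcd and Rdb but not Rcb.

(F1), (F3)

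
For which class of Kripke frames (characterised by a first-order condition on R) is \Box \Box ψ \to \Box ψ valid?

density: \forall x \forall y (Rxy \to \exists z (Rxz \wedge Rzy))

Suppose □□ψ→□ψ is valid. Take Rxy and set V(ψ)={w : xR²w}. Then □□ψ at x, so □ψ at x, so ψ at y, i.e. ∃z(Rxz∧Rzy).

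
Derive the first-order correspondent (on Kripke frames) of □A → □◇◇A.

This is a Sahlqvist (Geach-type) schema ◇^0□^1A → □^1◇^2A.
Minimal-valuation argument: fix x; take any y with xR^0y and any z with xR^1z. Set V(A) to the set of worlds R-reachable from y in exactly 1 step. Then □^1A holds at y, so the antecedent holds at x; validity forces ◇^2A at z, giving a w with zR^2w and yR^1w.
First-order correspondent: ∀x ∀z (xRz → ∃w (xRw ∧ zR²w)).

∀x ∀z (xRz → ∃w (xRw ∧ zR²w))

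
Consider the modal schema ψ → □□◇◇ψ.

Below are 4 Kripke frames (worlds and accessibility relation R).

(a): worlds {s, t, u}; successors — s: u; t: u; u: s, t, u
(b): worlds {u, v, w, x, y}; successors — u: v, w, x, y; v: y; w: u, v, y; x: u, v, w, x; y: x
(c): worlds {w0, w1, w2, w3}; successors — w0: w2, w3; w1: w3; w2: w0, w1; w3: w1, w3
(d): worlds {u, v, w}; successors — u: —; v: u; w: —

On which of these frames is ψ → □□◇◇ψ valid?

(a), (d)

The schema corresponds to a generalized confluence (Geach) condition: ∀x ∀z (xR²z → ∃w (x = w ∧ zR²w)).
(a): condition met.
(b): fails — uR²v but no t with u=t and vR²t.
(c): fails — w0R²w1 but no w with w0=w and w1R²w.
(d): condition met.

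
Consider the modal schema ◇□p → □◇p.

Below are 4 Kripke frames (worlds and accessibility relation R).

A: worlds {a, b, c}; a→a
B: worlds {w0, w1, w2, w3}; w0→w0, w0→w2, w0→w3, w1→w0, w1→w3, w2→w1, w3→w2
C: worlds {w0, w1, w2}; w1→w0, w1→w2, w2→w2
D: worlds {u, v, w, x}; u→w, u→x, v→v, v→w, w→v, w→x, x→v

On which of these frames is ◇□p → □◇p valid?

A, D

The schema corresponds to convergence: ∀x ∀y ∀z (Rxy ∧ Rxz → ∃w (Ryw ∧ Rzw)).
A: ✓.
B: fails — Rw0w2 and Rw0w0 but w2 and w0 have no common successor.
C: fails — Rw1w2 and Rw1w0 but w2 and w0 have no common successor.
D: ✓.
Valid on: A, D.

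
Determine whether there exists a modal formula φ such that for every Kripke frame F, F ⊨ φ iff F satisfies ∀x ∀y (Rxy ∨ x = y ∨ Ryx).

Modal frame validity is preserved under disjoint unions.
Take 3 disjoint single-world reflexive frames: each is trivially connected, but their disjoint union has 3 worlds with no edge between distinct components, so it is not connected.
So no modal formula (or set of formulas) defines exactly the connected frames.

No — not modally definable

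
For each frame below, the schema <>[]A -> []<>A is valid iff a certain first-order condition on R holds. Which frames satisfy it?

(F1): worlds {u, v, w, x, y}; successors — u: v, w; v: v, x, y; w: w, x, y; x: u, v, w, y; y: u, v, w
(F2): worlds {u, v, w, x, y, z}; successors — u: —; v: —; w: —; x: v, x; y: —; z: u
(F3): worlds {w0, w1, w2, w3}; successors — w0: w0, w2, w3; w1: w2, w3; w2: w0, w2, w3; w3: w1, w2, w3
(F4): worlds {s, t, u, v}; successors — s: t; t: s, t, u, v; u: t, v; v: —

(F1), (F3)

This is the axiom for convergence; its first-order frame correspondent is forall x forall y forall z (Rxy & Rxz -> exists w (Ryw & Rzw)).
(F1): ✓.
(F2): fails — Rxx and Rxv but x and v have no common successor.
(F3): ✓.
(F4): fails — Rtv and Rtv but v and v have no common successor.
Valid on: (F1), (F3).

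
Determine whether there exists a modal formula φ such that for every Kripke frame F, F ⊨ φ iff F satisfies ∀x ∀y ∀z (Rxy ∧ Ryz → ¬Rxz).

If a class were modally definable it would be closed under surjective bounded morphisms (Goldblatt–Thomason).
The 5-cycle (worlds a,b,c,d,e with a→b→c→d→e→a) is intransitive. Mapping every world to a single reflexive point • is a surjective bounded morphism; the reflexive point is not intransitive (R••∧R•• but R••).
So the class is not modally definable.

No — not modally definable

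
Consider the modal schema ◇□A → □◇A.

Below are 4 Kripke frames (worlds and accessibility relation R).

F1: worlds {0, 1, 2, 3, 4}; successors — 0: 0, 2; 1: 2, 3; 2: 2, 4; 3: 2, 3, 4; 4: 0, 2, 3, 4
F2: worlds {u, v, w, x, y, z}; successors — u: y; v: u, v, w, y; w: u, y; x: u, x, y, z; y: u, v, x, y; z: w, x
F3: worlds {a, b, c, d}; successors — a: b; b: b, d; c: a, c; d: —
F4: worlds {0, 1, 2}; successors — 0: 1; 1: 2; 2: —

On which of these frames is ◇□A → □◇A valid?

The schema corresponds to convergence: ∀x ∀y ∀z (Rxy ∧ Rxz → ∃w (Ryw ∧ Rzw)).
F1: ✓.
F2: fails — Rxu and Rxz but u and z have no common successor.
F3: fails — Rbb and Rbd but b and d have no common successor.
F4: fails — R12 and R12 but 2 and 2 have no common successor.

F1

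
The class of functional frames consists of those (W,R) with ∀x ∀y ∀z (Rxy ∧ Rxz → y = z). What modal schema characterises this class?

A defining formula is ◇r → □r (the CD axiom).

◇r → □r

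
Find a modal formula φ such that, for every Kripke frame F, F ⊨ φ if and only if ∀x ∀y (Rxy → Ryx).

s → □◇s

This is symmetry; the standard corresponding axiom is B: s → □◇s.
Suppose s→□◇s is valid. Take Rxy and set V(s)={x}. Then s at x, so □◇s at x, so ◇s at y, so some z with Ryz has s; z=x, i.e. Ryx.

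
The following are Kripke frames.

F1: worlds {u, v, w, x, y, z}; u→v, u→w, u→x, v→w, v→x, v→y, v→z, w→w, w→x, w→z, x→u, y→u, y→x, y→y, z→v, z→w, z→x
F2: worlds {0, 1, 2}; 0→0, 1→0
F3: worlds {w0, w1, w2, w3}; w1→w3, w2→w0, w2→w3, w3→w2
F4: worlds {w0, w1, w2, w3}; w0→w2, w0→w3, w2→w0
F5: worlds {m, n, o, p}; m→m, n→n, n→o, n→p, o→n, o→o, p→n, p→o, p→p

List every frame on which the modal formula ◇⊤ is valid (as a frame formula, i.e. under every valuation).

F1, F5

This is the axiom for seriality; its first-order frame correspondent is ∀x ∃y Rxy.
F1: condition met.
F2: fails — world 2 has no successor.
F3: fails — world w0 has no successor.
F4: fails — world w1 has no successor.
F5: condition met.
Valid on: F1, F5.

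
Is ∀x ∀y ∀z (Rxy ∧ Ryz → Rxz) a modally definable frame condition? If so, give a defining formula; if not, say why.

Definable; □r → □□r defines it

This is a Sahlqvist condition; the 4 axiom □r → □□r defines it.
Suppose □r→□□r is valid. Take Rxy, Ryz and set V(r)={w : Rxw}. Then □r at x, so □□r at x, so □r at y, so r at z, i.e. Rxz.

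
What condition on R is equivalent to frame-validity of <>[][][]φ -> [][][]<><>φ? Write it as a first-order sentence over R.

forall x forall y forall z ((xRy & x R^3 z) -> exists w (y R^3 w & z R^2 w))

This is a Sahlqvist (Geach-type) schema ◇^1□^3φ → □^3◇^2φ.
Minimal-valuation argument: fix x; take any y with xR^1y and any z with xR^3z. Set V(φ) to the set of worlds R-reachable from y in exactly 3 steps. Then □^3φ holds at y, so the antecedent holds at x; validity forces ◇^2φ at z, giving a w with zR^2w and yR^3w.
First-order correspondent: forall x forall y forall z ((xRy & x R^3 z) -> exists w (y R^3 w & z R^2 w)).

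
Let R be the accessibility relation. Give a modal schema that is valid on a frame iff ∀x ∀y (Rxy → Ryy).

□(□p → p)

This is shift-reflexivity; the standard corresponding axiom is T□: □(□p → p).
Suppose □(□p→p) is valid. Take Rxy and set V(p)={w : Ryw}. Then at y, □p holds; since □(□p→p) at x, □p→p at y, so p at y, i.e. Ryy.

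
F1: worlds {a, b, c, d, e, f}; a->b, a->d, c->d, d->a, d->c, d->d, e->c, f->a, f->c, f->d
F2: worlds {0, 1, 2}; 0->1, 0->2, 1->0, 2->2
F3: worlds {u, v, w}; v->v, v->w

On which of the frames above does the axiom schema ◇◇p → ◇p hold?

F3

The schema corresponds to transitivity: ∀x ∀y ∀z (Rxy ∧ Ryz → Rxz).
F1: fails — Rcd and Rdc but not Rcc.
F2: fails — R01 and R10 but not R00.
F3: satisfies the condition.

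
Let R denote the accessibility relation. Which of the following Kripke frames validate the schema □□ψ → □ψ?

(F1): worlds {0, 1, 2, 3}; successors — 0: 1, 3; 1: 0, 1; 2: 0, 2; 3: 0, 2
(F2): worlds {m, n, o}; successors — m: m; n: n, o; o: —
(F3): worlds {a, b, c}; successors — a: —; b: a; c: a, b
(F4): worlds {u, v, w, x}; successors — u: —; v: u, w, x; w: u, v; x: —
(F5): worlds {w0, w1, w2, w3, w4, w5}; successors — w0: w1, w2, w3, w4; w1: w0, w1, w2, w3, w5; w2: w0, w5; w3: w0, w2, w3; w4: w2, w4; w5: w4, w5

(F2)

Frame correspondent (Sahlqvist): ∀x ∀y (Rxy → ∃z (Rxz ∧ Rzy)) — i.e. density.
(F1): fails — R03 but no z with R0z and Rz3.
(F2): condition met.
(F3): fails — Rba but no z with Rbz and Rza.
(F4): fails — Rvw but no z with Rvz and Rzw.
(F5): fails — Rw2w0 but no z with Rw2z and Rzw0.
Valid on: (F2).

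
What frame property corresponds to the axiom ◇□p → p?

This schema is equivalent to the B axiom p → □◇p.
Its frame correspondent is symmetry — ∀x ∀y (Rxy → Ryx).

Symmetry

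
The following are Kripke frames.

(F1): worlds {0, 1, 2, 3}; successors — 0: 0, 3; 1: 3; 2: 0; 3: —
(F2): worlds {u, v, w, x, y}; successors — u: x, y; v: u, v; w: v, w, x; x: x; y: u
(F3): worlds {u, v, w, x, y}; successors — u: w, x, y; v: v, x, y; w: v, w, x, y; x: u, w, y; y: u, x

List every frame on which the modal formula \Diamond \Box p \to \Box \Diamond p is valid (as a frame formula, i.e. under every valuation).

This is the axiom for convergence; its first-order frame correspondent is \forall x \forall y \forall z (Rxy \wedge Rxz \to \exists w (Ryw \wedge Rzw)).
(F1): fails — R00 and R03 but 0 and 3 have no common successor.
(F2): fails — Rux and Ruy but x and y have no common successor.
(F3): satisfies the condition.
Valid on: (F3).

(F3)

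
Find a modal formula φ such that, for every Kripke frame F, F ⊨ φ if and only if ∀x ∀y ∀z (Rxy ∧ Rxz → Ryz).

The condition is the Euclidean property. The 5 schema ◇s → □◇s defines it.

◇s → □◇s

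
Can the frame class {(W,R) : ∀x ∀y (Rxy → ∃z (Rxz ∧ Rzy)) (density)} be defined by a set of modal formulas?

The condition is density. A defining modal formula is □□q → □q.
Suppose □□q→□q is valid. Take Rxy and set V(q)={w : xR²w}. Then □□q at x, so □q at x, so q at y, i.e. ∃z(Rxz∧Rzy).

Yes, by □□q → □q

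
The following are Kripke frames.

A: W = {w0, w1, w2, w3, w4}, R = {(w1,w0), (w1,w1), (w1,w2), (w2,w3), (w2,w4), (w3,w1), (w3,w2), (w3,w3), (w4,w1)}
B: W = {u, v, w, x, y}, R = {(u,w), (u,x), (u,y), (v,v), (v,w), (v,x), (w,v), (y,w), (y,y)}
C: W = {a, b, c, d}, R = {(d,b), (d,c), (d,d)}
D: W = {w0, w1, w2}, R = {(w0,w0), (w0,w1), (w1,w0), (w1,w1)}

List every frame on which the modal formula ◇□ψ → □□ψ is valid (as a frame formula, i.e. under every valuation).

D

This is the axiom for a generalized confluence (Geach) condition; its first-order frame correspondent is ∀x ∀y ∀z ((xRy ∧ xR²z) → ∃w (yRw ∧ z = w)).
A: fails — w1Rw0, w1R²w0 but no w with w0Rw and w0=w.
B: fails — uRw, uR²w but no t with wRt and w=t.
C: fails — dRb, dR²b but no w with bRw and b=w.
D: holds.
Valid on: D.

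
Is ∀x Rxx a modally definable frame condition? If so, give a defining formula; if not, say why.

This is a Sahlqvist condition; the T axiom □p → p defines it.
Suppose □p→p is valid. At any x set V(p)={w : Rxw}. Then □p holds at x, so p holds at x, i.e. Rxx.

Yes, by □p → p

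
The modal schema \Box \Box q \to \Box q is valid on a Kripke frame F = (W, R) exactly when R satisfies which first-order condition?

density: \forall x \forall y (Rxy \to \exists z (Rxz \wedge Rzy))

Suppose □□q→□q is valid. Take Rxy and set V(q)={w : xR²w}. Then □□q at x, so □q at x, so q at y, i.e. ∃z(Rxz∧Rzy).
Conversely, on a frame with density the schema holds at every world under every valuation.
So the correspondent is density.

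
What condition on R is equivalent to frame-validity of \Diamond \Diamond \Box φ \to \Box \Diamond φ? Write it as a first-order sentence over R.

This is a Sahlqvist (Geach-type) schema ◇^2□^1φ → □^1◇^1φ.
Minimal-valuation argument: fix x; take any y with xR^2y and any z with xR^1z. Set V(φ) to the set of worlds R-reachable from y in exactly 1 step. Then □^1φ holds at y, so the antecedent holds at x; validity forces ◇^1φ at z, giving a w with zR^1w and yR^1w.
First-order correspondent: \forall x \forall y \forall z ((x R^2 y \wedge xRz) \to \exists w (yRw \wedge zRw)).

\forall x \forall y \forall z ((x R^2 y \wedge xRz) \to \exists w (yRw \wedge zRw))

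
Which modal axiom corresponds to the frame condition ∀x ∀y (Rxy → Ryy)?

A defining formula is □(□s → s) (the T□ axiom).

□(□s → s)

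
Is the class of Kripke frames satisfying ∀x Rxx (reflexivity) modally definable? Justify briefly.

The condition is reflexivity. A defining modal formula is □r → r.
Suppose □r→r is valid. At any x set V(r)={w : Rxw}. Then □r holds at x, so r holds at x, i.e. Rxx.

Yes — defined by □r → r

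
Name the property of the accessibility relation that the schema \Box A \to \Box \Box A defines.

This schema is the 4 axiom.
It corresponds to transitivity: \forall x \forall y \forall z (Rxy \wedge Ryz \to Rxz).

transitivity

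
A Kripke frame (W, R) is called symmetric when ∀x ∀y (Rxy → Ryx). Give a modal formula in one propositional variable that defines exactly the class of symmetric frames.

r → □◇r

This is symmetry; the standard corresponding axiom is B: r → □◇r.
Suppose r→□◇r is valid. Take Rxy and set V(r)={x}. Then r at x, so □◇r at x, so ◇r at y, so some z with Ryz has r; z=x, i.e. Ryx.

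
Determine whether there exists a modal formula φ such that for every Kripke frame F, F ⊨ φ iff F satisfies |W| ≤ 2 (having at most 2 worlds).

No

Modal frame validity is preserved under disjoint unions.
Any modal formula valid on each of 3 disjoint one-world frames is valid on their disjoint union (validity is preserved under disjoint unions). Each one-world frame has |W|=1≤2, but the union has |W|=3.
So the class is not modally definable.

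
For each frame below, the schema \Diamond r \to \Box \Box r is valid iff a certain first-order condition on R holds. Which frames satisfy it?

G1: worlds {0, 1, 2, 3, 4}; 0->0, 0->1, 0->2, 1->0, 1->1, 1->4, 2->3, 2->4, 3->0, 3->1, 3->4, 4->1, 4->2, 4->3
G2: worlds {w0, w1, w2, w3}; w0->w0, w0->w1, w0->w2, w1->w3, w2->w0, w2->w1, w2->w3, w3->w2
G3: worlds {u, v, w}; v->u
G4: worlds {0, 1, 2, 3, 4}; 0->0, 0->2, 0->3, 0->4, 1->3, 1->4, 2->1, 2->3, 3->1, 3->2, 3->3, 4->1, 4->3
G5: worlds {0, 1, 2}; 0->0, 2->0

G3, G5

Frame correspondent (Sahlqvist): \forall x \forall y \forall z ((xRy \wedge x R^2 z) \to \exists w (y = w \wedge z = w)) — i.e. a generalized confluence (Geach) condition.
G1: fails — 0R0, 0R²1 but 0 ≠ 1.
G2: fails — w0Rw0, w0R²w1 but w0 ≠ w1.
G3: ✓.
G4: fails — 0R0, 0R²1 but 0 ≠ 1.
G5: ✓.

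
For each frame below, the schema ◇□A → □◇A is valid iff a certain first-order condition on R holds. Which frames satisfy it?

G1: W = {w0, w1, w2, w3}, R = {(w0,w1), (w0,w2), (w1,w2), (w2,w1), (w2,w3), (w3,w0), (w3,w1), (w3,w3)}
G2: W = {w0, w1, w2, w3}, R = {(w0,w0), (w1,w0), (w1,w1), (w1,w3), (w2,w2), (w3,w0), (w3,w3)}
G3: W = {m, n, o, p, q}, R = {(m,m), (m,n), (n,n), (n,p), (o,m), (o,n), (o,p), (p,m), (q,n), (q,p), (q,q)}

The schema corresponds to convergence: ∀x ∀y ∀z (Rxy ∧ Rxz → ∃w (Ryw ∧ Rzw)).
G1: fails — Rw0w1 and Rw0w2 but w1 and w2 have no common successor.
G2: condition met.
G3: fails — Rnn and Rnp but n and p have no common successor.
Valid on: G2.

G2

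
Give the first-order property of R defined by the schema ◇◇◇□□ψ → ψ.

∀x ∀y (xR³y → ∃w (yR²w ∧ x = w))

This is a Sahlqvist (Geach-type) schema ◇^3□^2ψ → □^0◇^0ψ.
Minimal-valuation argument: fix x; take any y with xR^3y and any z with xR^0z. Set V(ψ) to the set of worlds R-reachable from y in exactly 2 steps. Then □^2ψ holds at y, so the antecedent holds at x; validity forces ◇^0ψ at z, giving a w with zR^0w and yR^2w.
First-order correspondent: ∀x ∀y (xR³y → ∃w (yR²w ∧ x = w)).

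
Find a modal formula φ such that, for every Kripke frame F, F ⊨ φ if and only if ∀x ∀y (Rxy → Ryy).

□(□q → q)

A defining formula is □(□q → q) (the T□ axiom).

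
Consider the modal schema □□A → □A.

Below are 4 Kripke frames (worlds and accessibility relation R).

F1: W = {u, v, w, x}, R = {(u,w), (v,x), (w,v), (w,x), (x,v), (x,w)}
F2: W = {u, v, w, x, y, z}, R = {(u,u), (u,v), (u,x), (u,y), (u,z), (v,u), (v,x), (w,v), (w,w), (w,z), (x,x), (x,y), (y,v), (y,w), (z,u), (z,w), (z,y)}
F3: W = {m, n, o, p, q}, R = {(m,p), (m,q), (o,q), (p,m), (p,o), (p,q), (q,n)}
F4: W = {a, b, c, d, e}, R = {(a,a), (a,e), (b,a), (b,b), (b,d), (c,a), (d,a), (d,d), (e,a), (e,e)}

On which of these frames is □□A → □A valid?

F2, F4

The schema corresponds to density: ∀x ∀y (Rxy → ∃z (Rxz ∧ Rzy)).
F1: fails — Rxw but no z with Rxz and Rzw.
F2: holds.
F3: fails — Rpm but no z with Rpz and Rzm.
F4: holds.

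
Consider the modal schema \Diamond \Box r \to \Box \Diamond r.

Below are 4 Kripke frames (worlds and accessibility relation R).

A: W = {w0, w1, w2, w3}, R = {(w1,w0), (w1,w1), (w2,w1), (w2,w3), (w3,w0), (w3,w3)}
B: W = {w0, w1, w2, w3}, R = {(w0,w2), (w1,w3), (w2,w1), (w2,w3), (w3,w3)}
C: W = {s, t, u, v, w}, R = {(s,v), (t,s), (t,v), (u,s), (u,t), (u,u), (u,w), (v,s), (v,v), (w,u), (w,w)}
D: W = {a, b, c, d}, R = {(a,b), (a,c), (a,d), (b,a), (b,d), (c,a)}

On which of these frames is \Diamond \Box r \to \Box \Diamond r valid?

B

This is the axiom for convergence; its first-order frame correspondent is \forall x \forall y \forall z (Rxy \wedge Rxz \to \exists w (Ryw \wedge Rzw)).
A: fails — Rw1w1 and Rw1w0 but w1 and w0 have no common successor.
B: holds.
C: fails — Ruw and Rut but w and t have no common successor.
D: fails — Rab and Rad but b and d have no common successor.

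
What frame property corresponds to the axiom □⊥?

□⊥ is valid iff no world has any successor (otherwise □⊥ fails at any world with one).
The converse is a direct semantic check.
Frame condition: ∀x ∀y ¬Rxy.

Emptiness of R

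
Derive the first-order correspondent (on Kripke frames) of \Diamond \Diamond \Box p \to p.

This is a Sahlqvist (Geach-type) schema ◇^2□^1p → □^0◇^0p.
First-order correspondent: \forall x \forall y (x R^2 y \to \exists w (yRw \wedge x = w)).

\forall x \forall y (x R^2 y \to \exists w (yRw \wedge x = w))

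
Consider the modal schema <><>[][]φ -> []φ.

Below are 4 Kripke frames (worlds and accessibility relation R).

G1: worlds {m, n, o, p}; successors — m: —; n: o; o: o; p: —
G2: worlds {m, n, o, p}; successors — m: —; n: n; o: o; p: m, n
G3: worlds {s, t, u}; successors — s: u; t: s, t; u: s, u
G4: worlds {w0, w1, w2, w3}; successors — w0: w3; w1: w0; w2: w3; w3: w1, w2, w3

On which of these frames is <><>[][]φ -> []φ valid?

G1

This is the axiom for a generalized confluence (Geach) condition; its first-order frame correspondent is forall x forall y forall z ((x R^2 y & xRz) -> exists w (y R^2 w & z = w)).
G1: satisfies the condition.
G2: fails — pR²n, pRm but no w with nR²w and m=w.
G3: fails — tR²s, tRt but no w with sR²w and t=w.
G4: fails — w3R²w1, w3Rw1 but no w with w1R²w and w1=w.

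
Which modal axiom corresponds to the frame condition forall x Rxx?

□p → p

This is reflexivity; the standard corresponding axiom is T: □p → p.
Suppose □p→p is valid. At any x set V(p)={w : Rxw}. Then □p holds at x, so p holds at x, i.e. Rxx.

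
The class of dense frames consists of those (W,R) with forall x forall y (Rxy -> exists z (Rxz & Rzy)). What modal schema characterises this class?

□□s → □s

The condition is density. The C4 schema □□s → □s defines it.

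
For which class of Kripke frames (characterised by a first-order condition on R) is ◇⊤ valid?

◇⊤ holds at w iff w has a successor, so frame-validity of ◇⊤ is exactly seriality. Equivalently via □q → ◇q:
Suppose □q→◇q is valid. At any x set V(q)=W. Then □q at x, so ◇q at x, so x has a successor.

seriality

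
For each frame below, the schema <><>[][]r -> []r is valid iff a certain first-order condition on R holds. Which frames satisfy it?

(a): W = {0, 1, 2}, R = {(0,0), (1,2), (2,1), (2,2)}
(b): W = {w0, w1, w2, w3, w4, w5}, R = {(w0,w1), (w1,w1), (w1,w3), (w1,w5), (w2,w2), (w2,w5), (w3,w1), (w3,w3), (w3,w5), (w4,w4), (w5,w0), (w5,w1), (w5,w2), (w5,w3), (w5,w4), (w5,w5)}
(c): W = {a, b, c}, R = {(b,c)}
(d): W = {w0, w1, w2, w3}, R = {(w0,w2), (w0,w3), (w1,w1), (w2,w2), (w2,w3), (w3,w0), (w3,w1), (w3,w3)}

(a), (c)

This is the axiom for a generalized confluence (Geach) condition; its first-order frame correspondent is forall x forall y forall z ((x R^2 y & xRz) -> exists w (y R^2 w & z = w)).
(a): holds.
(b): fails — w1R²w4, w1Rw1 but no w with w4R²w and w1=w.
(c): holds.
(d): fails — w0R²w1, w0Rw2 but no w with w1R²w and w2=w.
Valid on: (a), (c).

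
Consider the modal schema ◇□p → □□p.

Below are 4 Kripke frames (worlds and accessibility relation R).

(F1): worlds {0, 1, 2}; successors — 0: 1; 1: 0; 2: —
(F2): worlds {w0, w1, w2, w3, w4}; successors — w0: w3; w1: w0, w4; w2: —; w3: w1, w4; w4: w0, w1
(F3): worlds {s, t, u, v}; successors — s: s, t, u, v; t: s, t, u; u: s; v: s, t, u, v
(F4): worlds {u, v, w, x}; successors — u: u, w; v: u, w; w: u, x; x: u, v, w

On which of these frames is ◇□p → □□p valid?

Frame correspondent (Sahlqvist): ∀x ∀y ∀z ((xRy ∧ xR²z) → ∃w (yRw ∧ z = w)) — i.e. a generalized confluence (Geach) condition.
(F1): holds.
(F2): fails — w1Rw0, w1R²w0 but no w with w0Rw and w0=w.
(F3): fails — sRt, sR²v but no w with tRw and v=w.
(F4): fails — uRu, uR²x but no t with uRt and x=t.
Valid on: (F1).

(F1)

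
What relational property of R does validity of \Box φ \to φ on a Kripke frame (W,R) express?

Suppose □φ→φ is valid. At any x set V(φ)={w : Rxw}. Then □φ holds at x, so φ holds at x, i.e. Rxx.
The converse is a direct semantic check.
Frame condition: \forall x Rxx.

reflexivity: \forall x Rxx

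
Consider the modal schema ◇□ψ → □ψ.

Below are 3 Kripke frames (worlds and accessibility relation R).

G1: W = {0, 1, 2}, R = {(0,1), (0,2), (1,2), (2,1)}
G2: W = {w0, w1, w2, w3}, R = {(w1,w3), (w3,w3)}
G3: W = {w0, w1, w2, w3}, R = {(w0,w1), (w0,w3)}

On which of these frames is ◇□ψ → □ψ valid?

G2

This is the axiom for the Euclidean property; its first-order frame correspondent is ∀x ∀y ∀z (Rxy ∧ Rxz → Ryz).
G1: fails — R01 and R01 but not R11.
G2: ✓.
G3: fails — Rw0w1 and Rw0w1 but not Rw1w1.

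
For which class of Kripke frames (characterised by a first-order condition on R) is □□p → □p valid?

density

Suppose □□p→□p is valid. Take Rxy and set V(p)={w : xR²w}. Then □□p at x, so □p at x, so p at y, i.e. ∃z(Rxz∧Rzy).
Conversely, on a frame with density the schema holds at every world under every valuation.
Frame condition: ∀x ∀y (Rxy → ∃z (Rxz ∧ Rzy)).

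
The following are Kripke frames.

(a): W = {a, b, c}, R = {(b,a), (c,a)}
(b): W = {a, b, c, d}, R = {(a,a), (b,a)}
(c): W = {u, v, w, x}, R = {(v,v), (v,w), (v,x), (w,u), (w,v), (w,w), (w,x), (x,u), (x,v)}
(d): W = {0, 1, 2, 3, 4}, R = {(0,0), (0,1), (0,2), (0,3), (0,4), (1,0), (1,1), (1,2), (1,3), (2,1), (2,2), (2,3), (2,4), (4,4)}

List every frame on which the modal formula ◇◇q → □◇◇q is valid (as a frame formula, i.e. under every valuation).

Frame correspondent (Sahlqvist): ∀x ∀y ∀z ((xR²y ∧ xRz) → ∃w (y = w ∧ zR²w)) — i.e. a generalized confluence (Geach) condition.
(a): condition met.
(b): condition met.
(c): fails — vR²u, vRx but no t with u=t and xR²t.
(d): fails — 0R²0, 0R3 but no w with 0=w and 3R²w.

(a), (b)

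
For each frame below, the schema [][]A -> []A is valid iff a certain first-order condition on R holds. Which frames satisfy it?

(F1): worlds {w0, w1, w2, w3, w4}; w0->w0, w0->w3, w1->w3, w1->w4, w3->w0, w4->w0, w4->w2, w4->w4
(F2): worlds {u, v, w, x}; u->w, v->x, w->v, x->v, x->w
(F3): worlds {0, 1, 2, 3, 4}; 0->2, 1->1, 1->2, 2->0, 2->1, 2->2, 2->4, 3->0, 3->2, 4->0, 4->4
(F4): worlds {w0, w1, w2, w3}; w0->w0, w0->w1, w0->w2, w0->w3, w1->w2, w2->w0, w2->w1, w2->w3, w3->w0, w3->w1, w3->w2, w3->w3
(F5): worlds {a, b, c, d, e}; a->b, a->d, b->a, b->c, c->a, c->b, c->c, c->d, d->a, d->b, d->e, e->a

(F3)

This is the axiom for density; its first-order frame correspondent is forall x forall y (Rxy -> exists z (Rxz & Rzy)).
(F1): fails — Rw1w3 but no z with Rw1z and Rzw3.
(F2): fails — Rxw but no z with Rxz and Rzw.
(F3): satisfies the condition.
(F4): fails — Rw1w2 but no z with Rw1z and Rzw2.
(F5): fails — Rea but no z with Rez and Rza.
Valid on: (F3).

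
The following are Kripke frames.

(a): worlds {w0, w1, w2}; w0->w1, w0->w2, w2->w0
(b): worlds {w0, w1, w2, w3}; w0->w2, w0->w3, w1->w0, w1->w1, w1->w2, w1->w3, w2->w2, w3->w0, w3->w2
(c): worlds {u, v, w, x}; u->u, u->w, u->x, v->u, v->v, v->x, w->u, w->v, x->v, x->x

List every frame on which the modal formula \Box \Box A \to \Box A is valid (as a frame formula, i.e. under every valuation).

(c)

This is the axiom for density; its first-order frame correspondent is \forall x \forall y (Rxy \to \exists z (Rxz \wedge Rzy)).
(a): fails — Rw0w1 but no z with Rw0z and Rzw1.
(b): fails — Rw3w0 but no z with Rw3z and Rzw0.
(c): holds.
Valid on: (c).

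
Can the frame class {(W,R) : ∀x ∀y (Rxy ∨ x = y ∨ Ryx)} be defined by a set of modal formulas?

Not modally definable

Any modally definable frame class is closed under disjoint unions.
Take 4 disjoint single-world reflexive frames: each is trivially connected, but their disjoint union has 4 worlds with no edge between distinct components, so it is not connected.
So no modal formula (or set of formulas) defines exactly the connected frames.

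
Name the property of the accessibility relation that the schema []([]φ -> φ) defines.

shift-reflexivity: forall x forall y (Rxy -> Ryy)

This is the T□ axiom.
Its frame correspondent is shift-reflexivity — forall x forall y (Rxy -> Ryy).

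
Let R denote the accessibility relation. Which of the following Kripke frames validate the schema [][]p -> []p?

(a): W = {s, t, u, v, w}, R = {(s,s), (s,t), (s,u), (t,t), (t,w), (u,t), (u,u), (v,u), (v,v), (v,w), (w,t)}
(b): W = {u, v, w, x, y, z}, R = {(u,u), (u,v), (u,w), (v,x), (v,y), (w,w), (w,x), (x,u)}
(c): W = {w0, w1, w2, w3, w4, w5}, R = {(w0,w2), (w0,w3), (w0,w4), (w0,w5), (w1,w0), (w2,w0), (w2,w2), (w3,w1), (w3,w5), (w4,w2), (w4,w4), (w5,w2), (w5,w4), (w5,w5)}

The schema corresponds to density: forall x forall y (Rxy -> exists z (Rxz & Rzy)).
(a): satisfies the condition.
(b): fails — Rvx but no t with Rvt and Rtx.
(c): fails — Rw1w0 but no z with Rw1z and Rzw0.
Valid on: (a).

(a)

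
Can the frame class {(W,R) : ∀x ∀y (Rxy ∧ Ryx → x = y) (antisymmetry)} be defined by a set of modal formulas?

Not modally definable

Modal frame validity is preserved under surjective bounded morphisms.
The 4-cycle (worlds s,t,u,v with s→t→u→v→s) is antisymmetric. Sending even-indexed worlds to • and odd-indexed worlds to ∘ is a surjective bounded morphism onto the two-world frame with •↔∘, which is not antisymmetric.
So no modal formula (or set of formulas) defines exactly the antisymmetric frames.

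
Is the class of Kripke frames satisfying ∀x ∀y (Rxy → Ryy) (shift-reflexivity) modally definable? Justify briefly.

This is a Sahlqvist condition; the T□ axiom □(□r → r) defines it.
Suppose □(□r→r) is valid. Take Rxy and set V(r)={w : Ryw}. Then at y, □r holds; since □(□r→r) at x, □r→r at y, so r at y, i.e. Ryy.

Yes, by □(□r → r)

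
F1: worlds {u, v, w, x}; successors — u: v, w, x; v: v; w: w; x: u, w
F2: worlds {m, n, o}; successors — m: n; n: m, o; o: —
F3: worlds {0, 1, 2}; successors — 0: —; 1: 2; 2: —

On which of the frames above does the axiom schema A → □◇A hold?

This is the axiom for symmetry; its first-order frame correspondent is ∀x ∀y (Rxy → Ryx).
F1: fails — Ruv but not Rvu.
F2: fails — Rno but not Ron.
F3: fails — R12 but not R21.
Valid on no frame.

none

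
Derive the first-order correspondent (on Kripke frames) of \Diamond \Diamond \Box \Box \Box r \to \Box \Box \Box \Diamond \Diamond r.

\forall x \forall y \forall z ((x R^2 y \wedge x R^3 z) \to \exists w (y R^3 w \wedge z R^2 w))

This is a Sahlqvist (Geach-type) schema ◇^2□^3r → □^3◇^2r.
Minimal-valuation argument: fix x; take any y with xR^2y and any z with xR^3z. Set V(r) to the set of worlds R-reachable from y in exactly 3 steps. Then □^3r holds at y, so the antecedent holds at x; validity forces ◇^2r at z, giving a w with zR^2w and yR^3w.
First-order correspondent: \forall x \forall y \forall z ((x R^2 y \wedge x R^3 z) \to \exists w (y R^3 w \wedge z R^2 w)).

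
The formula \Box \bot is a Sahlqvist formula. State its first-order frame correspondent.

emptiness of R: \forall x \forall y \neg Rxy

This schema is the Ver axiom.
Its frame correspondent is emptiness of R — \forall x \forall y \neg Rxy.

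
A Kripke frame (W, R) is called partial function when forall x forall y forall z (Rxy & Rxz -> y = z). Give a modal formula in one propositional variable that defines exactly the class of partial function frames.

◇r → □r

A defining formula is ◇r → □r (the CD axiom).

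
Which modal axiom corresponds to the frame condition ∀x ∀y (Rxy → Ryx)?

The condition is symmetry. The B schema r → □◇r defines it.
Suppose r→□◇r is valid. Take Rxy and set V(r)={x}. Then r at x, so □◇r at x, so ◇r at y, so some z with Ryz has r; z=x, i.e. Ryx.

r → □◇r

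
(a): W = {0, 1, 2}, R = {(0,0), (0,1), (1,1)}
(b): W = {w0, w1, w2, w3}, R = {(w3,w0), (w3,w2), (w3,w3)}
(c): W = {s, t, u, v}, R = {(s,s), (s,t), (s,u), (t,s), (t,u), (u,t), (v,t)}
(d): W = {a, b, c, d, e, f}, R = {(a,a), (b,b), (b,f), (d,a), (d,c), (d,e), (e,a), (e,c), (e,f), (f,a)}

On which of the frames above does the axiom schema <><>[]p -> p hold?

none

The schema corresponds to a generalized confluence (Geach) condition: forall x forall y (x R^2 y -> exists w (yRw & x = w)).
(a): fails — 0R²1 but no w with 1Rw and 0=w.
(b): fails — w3R²w0 but no w with w0Rw and w3=w.
(c): fails — sR²u but no w with uRw and s=w.
(d): fails — bR²a but no w with aRw and b=w.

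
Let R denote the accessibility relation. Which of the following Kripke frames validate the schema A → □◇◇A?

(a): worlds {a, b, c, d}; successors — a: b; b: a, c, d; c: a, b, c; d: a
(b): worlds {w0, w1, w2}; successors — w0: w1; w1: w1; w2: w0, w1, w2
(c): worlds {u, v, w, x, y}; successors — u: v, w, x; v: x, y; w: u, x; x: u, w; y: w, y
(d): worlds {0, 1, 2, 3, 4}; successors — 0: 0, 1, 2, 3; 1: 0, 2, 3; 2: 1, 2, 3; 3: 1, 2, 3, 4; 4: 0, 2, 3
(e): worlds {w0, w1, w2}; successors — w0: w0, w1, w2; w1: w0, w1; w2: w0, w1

(d), (e)

Frame correspondent (Sahlqvist): ∀x ∀z (xRz → ∃w (x = w ∧ zR²w)) — i.e. a generalized confluence (Geach) condition.
(a): fails — bRa but no w with b=w and aR²w.
(b): fails — w0Rw1 but no w with w0=w and w1R²w.
(c): fails — vRy but no t with v=t and yR²t.
(d): condition met.
(e): condition met.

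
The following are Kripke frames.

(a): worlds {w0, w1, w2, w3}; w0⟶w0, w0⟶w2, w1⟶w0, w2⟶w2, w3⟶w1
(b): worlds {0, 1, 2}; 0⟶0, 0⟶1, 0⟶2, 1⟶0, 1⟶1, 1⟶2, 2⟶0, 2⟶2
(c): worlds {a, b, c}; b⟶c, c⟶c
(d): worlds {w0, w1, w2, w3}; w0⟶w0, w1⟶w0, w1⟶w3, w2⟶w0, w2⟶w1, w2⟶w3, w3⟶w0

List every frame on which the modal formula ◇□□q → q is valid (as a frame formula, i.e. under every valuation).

(b)

The schema corresponds to a generalized confluence (Geach) condition: ∀x ∀y (xRy → ∃w (yR²w ∧ x = w)).
(a): fails — w0Rw2 but no w with w2R²w and w0=w.
(b): holds.
(c): fails — bRc but no w with cR²w and b=w.
(d): fails — w1Rw0 but no w with w0R²w and w1=w.
Valid on: (b).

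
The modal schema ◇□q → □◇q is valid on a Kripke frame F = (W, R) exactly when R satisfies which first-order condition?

Suppose ◇□q→□◇q is valid. Take Rxy, Rxz and set V(q)={w : Ryw}. Then □q at y so ◇□q at x, so □◇q at x, so ◇q at z, giving w with Rzw and Ryw.
Conversely, any frame satisfying ∀x ∀y ∀z (Rxy ∧ Rxz → ∃w (Ryw ∧ Rzw)) validates the schema.
Frame condition: ∀x ∀y ∀z (Rxy ∧ Rxz → ∃w (Ryw ∧ Rzw)).

Convergence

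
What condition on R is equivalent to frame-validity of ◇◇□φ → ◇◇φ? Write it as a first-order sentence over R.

∀x ∀y (xR²y → ∃w (yRw ∧ xR²w))

This is a Sahlqvist (Geach-type) schema ◇^2□^1φ → □^0◇^2φ.
First-order correspondent: ∀x ∀y (xR²y → ∃w (yRw ∧ xR²w)).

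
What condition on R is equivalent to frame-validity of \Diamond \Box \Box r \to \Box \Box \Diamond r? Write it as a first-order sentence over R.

\forall x \forall y \forall z ((xRy \wedge x R^2 z) \to \exists w (y R^2 w \wedge zRw))

This is a Sahlqvist (Geach-type) schema ◇^1□^2r → □^2◇^1r.
First-order correspondent: \forall x \forall y \forall z ((xRy \wedge x R^2 z) \to \exists w (y R^2 w \wedge zRw)).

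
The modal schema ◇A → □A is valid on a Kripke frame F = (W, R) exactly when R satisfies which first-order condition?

Suppose ◇A→□A is valid. Take Rxy, Rxz and set V(A)={y}. Then ◇A at x, so □A at x, so A at z, i.e. z=y.

Partial functionality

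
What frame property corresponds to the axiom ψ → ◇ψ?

This is frame-equivalent to □ψ → ψ (substitute ¬ψ for ψ and contrapose).
Suppose □ψ→ψ is valid. At any x set V(ψ)={w : Rxw}. Then □ψ holds at x, so ψ holds at x, i.e. Rxx.

Reflexivity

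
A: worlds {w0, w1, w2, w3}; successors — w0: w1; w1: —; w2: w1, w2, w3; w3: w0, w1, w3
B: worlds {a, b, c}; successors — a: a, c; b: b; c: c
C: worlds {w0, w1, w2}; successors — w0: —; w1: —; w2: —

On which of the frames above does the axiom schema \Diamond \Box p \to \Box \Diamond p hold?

The schema corresponds to convergence: \forall x \forall y \forall z (Rxy \wedge Rxz \to \exists w (Ryw \wedge Rzw)).
A: fails — Rw0w1 and Rw0w1 but w1 and w1 have no common successor.
B: condition met.
C: condition met.

B, C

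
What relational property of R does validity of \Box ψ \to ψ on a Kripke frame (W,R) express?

reflexivity

This is the T axiom.
Its frame correspondent is reflexivity — \forall x Rxx.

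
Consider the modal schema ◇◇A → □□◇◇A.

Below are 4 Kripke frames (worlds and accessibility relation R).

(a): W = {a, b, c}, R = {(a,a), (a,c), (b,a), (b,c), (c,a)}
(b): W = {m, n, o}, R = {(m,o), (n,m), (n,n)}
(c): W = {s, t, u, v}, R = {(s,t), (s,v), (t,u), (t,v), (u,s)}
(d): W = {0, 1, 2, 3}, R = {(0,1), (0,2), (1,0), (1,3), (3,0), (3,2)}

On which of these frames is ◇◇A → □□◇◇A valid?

This is the axiom for a generalized confluence (Geach) condition; its first-order frame correspondent is ∀x ∀y ∀z ((xR²y ∧ xR²z) → ∃w (y = w ∧ zR²w)).
(a): condition met.
(b): fails — nR²m, nR²m but no w with m=w and mR²w.
(c): fails — sR²u, sR²u but no w with u=w and uR²w.
(d): fails — 0R²0, 0R²3 but no w with 0=w and 3R²w.

(a)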